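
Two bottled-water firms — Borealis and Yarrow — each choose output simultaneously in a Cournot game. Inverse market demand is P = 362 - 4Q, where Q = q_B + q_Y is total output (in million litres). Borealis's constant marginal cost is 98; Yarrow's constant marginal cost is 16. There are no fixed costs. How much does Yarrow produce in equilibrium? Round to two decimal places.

Borealis's profit: π_B = (362 - 4Q)q_B - (98q_B). Setting ∂π_B/∂q_B = 0: 264 - 8q_B - 4(q_Y) = 0.
Yarrow's profit: π_Y = (362 - 4Q)q_Y - (16q_Y). Setting ∂π_Y/∂q_Y = 0: 346 - 8q_Y - 4(q_B) = 0.
Best responses: q_B = (264 - 4q_Y)/8, q_Y = (346 - 4q_B)/8.
Solving the pair: q_B = 91/6, q_Y = 107/3.

35.67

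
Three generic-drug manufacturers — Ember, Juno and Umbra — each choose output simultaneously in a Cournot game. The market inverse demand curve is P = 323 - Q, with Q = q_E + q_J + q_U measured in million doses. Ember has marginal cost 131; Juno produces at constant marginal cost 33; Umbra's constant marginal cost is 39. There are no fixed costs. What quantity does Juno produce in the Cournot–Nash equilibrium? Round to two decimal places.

Ember's profit: π_E = (323 - Q)q_E - (131q_E). Setting ∂π_E/∂q_E = 0: 192 - 2q_E - (q_J + q_U) = 0.
Juno's first-order condition: 290 - 2q_J - (q_E + q_U) = 0.
Umbra's profit: π_U = (323 - Q)q_U - (39q_U). Setting ∂π_U/∂q_U = 0: 284 - 2q_U - (q_E + q_J) = 0.
Summing all 3 equations gives 766 − 4Q = 0, hence Q = 383/2.
Back-substituting: q_E = (192 − 383/2) = 1/2, q_J = (290 − 383/2) = 197/2, q_U = (284 − 383/2) = 185/2.

98.50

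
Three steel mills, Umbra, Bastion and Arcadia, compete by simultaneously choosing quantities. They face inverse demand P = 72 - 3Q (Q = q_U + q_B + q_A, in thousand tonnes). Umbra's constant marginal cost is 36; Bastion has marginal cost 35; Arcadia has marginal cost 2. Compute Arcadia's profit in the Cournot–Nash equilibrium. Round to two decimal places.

Umbra's profit: π_U = (72 - 3Q)q_U - (36q_U). Setting ∂π_U/∂q_U = 0: 36 - 6q_U - 3(q_B + q_A) = 0.
Bastion's first-order condition: 37 - 6q_B - 3(q_U + q_A) = 0.
Arcadia's first-order condition: 70 - 6q_A - 3(q_U + q_B) = 0.
Adding the 3 conditions: 143 − 6Q − 6Q = 0, i.e. Q = 143/12.
Back-substituting: q_U = (36 − 143/4)/3 = 1/12, q_B = (37 − 143/4)/3 = 5/12, q_A = (70 − 143/4)/3 = 137/12.
Price P = 72 - 3·(143/12) = 145/4.
Arcadia's profit: (145/4 - 2)·(137/12) = 391.0208.

391.02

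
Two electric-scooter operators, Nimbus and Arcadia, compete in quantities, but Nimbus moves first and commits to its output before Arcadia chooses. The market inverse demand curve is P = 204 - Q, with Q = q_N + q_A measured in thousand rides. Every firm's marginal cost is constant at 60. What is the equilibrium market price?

The follower Arcadia best-responds to any q_N: π_A = (204 - Q)q_A - 60q_A.
∂π_A/∂q_A = 144 - q_N - 2q_A = 0 gives the reaction function q_A = (144 - q_N)/2.
Nimbus substitutes q_A(q_N) into its own profit: π_N = q_N(204 - q_N - (144 - q_N)/2) - 60q_N = (132 - (1/2)q_N)q_N - 60q_N.
Leader FOC: 72 - q_N = 0, so q_N = 72.
Then q_A = (144 - 72)/2 = 36.
Total output Q = 108, so price P = 204 - 108 = 96.

96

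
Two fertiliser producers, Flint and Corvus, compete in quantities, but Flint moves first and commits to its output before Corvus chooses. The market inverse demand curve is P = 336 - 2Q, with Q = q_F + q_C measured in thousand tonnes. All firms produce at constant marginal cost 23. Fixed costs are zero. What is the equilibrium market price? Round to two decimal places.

101.25

Solve by backward induction. Given q_F, the follower Corvus maximises π_C = (336 - 2q_F - 2q_C)q_C - 23q_C.
Setting the follower's marginal profit to zero, 313 - 2q_F - 4q_C = 0, i.e. q_C = (313 - 2q_F)/4.
The leader anticipates this reaction. Substituting into P = 336 - 2Q gives P = 359/2 - q_F, so π_F = (359/2 - q_F)q_F - 23q_F.
The leader's first-order condition 313/2 - 2q_F = 0 yields q_F = 313/4.
Then q_C = (313 - 2·(313/4))/4 = 313/8.
Total output Q = 939/8, so price P = 336 - 2·(939/8) = 405/4.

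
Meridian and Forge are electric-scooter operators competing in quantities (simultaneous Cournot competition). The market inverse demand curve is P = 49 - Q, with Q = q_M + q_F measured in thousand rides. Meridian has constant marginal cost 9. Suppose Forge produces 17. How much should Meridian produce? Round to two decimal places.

11.50

With the rival's output fixed at 17, Meridian's profit is π_M = (49 - 17 - q_M)q_M - (9q_M) = (32 - q_M)q_M - (9q_M).
∂π_M/∂q_M = 23 - 2q_M = 0, so q_M = 23/2.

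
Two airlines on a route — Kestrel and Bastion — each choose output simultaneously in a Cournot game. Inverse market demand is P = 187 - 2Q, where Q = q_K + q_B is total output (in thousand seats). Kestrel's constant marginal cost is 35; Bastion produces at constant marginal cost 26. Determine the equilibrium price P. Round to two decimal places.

82.67

Kestrel's profit: π_K = (187 - 2Q)q_K - (35q_K). Setting ∂π_K/∂q_K = 0: 152 - 4q_K - 2(q_B) = 0.
Bastion's first-order condition: 161 - 4q_B - 2(q_K) = 0.
So q_K = (152 - 2q_B)/4 and q_B = (161 - 2q_K)/4.
Solving the pair: q_K = 143/6, q_B = 85/3.
Total output Q = 313/6, so price P = 187 - 2·(313/6) = 248/3.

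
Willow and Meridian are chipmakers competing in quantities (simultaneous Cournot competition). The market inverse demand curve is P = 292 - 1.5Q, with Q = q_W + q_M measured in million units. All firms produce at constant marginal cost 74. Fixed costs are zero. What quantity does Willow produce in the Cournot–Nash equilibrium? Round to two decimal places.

48.44

A representative firm's profit is π_i = q_i(292 - 1.5Q) - 74q_i.
Setting ∂π_i/∂q_i = 0 with rivals' quantities fixed: 218 - 3q_i - (3/2)q_j = 0.
By symmetry each firm produces the same amount; substituting q_j = q_i yields q_i = 218/(9/2) = 436/9.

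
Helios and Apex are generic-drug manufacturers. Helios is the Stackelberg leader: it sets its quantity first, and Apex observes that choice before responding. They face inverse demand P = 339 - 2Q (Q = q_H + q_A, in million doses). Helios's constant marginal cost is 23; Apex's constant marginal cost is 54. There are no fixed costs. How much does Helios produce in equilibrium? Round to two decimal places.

The follower Apex best-responds to any q_H: π_A = (339 - 2Q)q_A - 54q_A.
Follower FOC: 285 - 2q_H - 4q_A = 0, so q_A(q_H) = (285 - 2q_H)/4.
The leader anticipates this reaction. Substituting into P = 339 - 2Q gives P = 393/2 - q_H, so π_H = (393/2 - q_H)q_H - 23q_H.
The leader's first-order condition 347/2 - 2q_H = 0 yields q_H = 347/4.
Then q_A = (285 - 2·(347/4))/4 = 223/8.

86.75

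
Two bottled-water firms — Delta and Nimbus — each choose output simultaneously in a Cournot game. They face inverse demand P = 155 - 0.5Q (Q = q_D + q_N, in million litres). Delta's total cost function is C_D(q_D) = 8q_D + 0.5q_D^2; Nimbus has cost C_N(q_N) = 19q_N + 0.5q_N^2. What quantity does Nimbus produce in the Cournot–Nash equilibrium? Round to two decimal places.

52.93

Delta's profit: π_D = (155 - 0.5Q)q_D - (8q_D + (1/2)q_D²). Setting ∂π_D/∂q_D = 0: 147 - 2q_D - (1/2)(q_N) = 0.
Nimbus's first-order condition: 136 - 2q_N - (1/2)(q_D) = 0.
Rearranging gives the reaction functions q_D = (147 - (1/2)q_N)/2 and q_N = (136 - (1/2)q_D)/2.
Substituting one into the other gives q_D = 904/15 and q_N = 794/15.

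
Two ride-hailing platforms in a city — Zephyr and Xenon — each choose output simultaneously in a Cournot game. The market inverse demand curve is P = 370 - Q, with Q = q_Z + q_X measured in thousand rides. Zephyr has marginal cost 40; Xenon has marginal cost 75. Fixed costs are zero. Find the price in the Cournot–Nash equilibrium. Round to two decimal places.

161.67

Zephyr's profit: π_Z = (370 - Q)q_Z - (40q_Z). Setting ∂π_Z/∂q_Z = 0: 330 - 2q_Z - (q_X) = 0.
Xenon's first-order condition: 295 - 2q_X - (q_Z) = 0.
Rearranging gives the reaction functions q_Z = (330 - q_X)/2 and q_X = (295 - q_Z)/2.
Solving the pair: q_Z = 365/3, q_X = 260/3.
Total output Q = 625/3, so price P = 370 - 625/3 = 485/3.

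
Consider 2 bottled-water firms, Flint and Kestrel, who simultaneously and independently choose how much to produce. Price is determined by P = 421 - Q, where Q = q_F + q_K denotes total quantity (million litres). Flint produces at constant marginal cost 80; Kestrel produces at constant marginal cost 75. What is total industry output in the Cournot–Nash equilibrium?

Flint's profit: π_F = (421 - Q)q_F - (80q_F). Setting ∂π_F/∂q_F = 0: 341 - 2q_F - (q_K) = 0.
Kestrel's profit: π_K = (421 - Q)q_K - (75q_K). Setting ∂π_K/∂q_K = 0: 346 - 2q_K - (q_F) = 0.
Rearranging gives the reaction functions q_F = (341 - q_K)/2 and q_K = (346 - q_F)/2.
Substituting one into the other gives q_F = 112 and q_K = 117.
Total output Q = 112 + 117 = 229.

229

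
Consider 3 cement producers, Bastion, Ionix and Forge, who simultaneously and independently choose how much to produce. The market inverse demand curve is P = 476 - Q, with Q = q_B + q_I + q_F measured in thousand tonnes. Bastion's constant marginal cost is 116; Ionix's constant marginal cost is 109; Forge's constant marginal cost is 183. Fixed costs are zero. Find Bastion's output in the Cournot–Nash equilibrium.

105

Bastion's profit: π_B = (476 - Q)q_B - (116q_B). Setting ∂π_B/∂q_B = 0: 360 - 2q_B - (q_I + q_F) = 0.
Ionix's profit: π_I = (476 - Q)q_I - (109q_I). Setting ∂π_I/∂q_I = 0: 367 - 2q_I - (q_B + q_F) = 0.
Forge's first-order condition: 293 - 2q_F - (q_B + q_I) = 0.
Summing all 3 equations gives 1020 − 4Q = 0, hence Q = 255.
Back-substituting: q_B = (360 − 255) = 105, q_I = (367 − 255) = 112, q_F = (293 − 255) = 38.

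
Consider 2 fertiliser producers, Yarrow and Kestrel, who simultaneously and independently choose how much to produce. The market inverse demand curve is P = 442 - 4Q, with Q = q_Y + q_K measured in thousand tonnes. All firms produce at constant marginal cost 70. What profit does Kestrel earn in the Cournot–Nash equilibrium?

3844

Each firm earns π_i = (442 - 4Q)q_i - 70q_i.
Setting ∂π_i/∂q_i = 0 with rivals' quantities fixed: 372 - 8q_i - 4q_j = 0.
By symmetry each firm produces the same amount; substituting q_j = q_i yields q_i = 372/12 = 31.
Price P = 442 - 4·62 = 194.
Kestrel's profit: (194 - 70)·31 = 3844.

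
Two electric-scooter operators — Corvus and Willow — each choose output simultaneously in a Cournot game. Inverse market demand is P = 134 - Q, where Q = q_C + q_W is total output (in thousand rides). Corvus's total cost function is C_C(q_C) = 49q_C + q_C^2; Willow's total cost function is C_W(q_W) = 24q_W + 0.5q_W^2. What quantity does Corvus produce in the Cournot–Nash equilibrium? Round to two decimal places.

13.18

Corvus's profit: π_C = (134 - Q)q_C - (49q_C + q_C²). Setting ∂π_C/∂q_C = 0: 85 - 4q_C - (q_W) = 0.
Willow's profit: π_W = (134 - Q)q_W - (24q_W + (1/2)q_W²). Setting ∂π_W/∂q_W = 0: 110 - 3q_W - (q_C) = 0.
Rearranging gives the reaction functions q_C = (85 - q_W)/4 and q_W = (110 - q_C)/3.
Substituting one into the other gives q_C = 145/11 and q_W = 355/11.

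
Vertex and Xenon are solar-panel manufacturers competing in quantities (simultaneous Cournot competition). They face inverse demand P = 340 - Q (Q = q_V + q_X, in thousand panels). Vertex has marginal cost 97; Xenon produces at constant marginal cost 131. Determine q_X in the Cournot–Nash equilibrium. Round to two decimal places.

58.33

Vertex's profit: π_V = (340 - Q)q_V - (97q_V). Setting ∂π_V/∂q_V = 0: 243 - 2q_V - (q_X) = 0.
Xenon's profit: π_X = (340 - Q)q_X - (131q_X). Setting ∂π_X/∂q_X = 0: 209 - 2q_X - (q_V) = 0.
Best responses: q_V = (243 - q_X)/2, q_X = (209 - q_V)/2.
Solving the pair: q_V = 277/3, q_X = 175/3.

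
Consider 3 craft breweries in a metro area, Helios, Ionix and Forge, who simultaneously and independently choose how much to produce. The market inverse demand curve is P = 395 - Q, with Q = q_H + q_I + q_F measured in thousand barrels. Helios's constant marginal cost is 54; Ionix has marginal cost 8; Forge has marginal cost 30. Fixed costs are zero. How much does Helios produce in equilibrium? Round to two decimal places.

67.75

Helios's profit: π_H = (395 - Q)q_H - (54q_H). Setting ∂π_H/∂q_H = 0: 341 - 2q_H - (q_I + q_F) = 0.
Ionix's profit: π_I = (395 - Q)q_I - (8q_I). Setting ∂π_I/∂q_I = 0: 387 - 2q_I - (q_H + q_F) = 0.
Forge's profit: π_F = (395 - Q)q_F - (30q_F). Setting ∂π_F/∂q_F = 0: 365 - 2q_F - (q_H + q_I) = 0.
Adding the 3 conditions: 1093 − 2Q − 2Q = 0, i.e. Q = 1093/4.
Back-substituting: q_H = (341 − 1093/4) = 271/4, q_I = (387 − 1093/4) = 455/4, q_F = (365 − 1093/4) = 367/4.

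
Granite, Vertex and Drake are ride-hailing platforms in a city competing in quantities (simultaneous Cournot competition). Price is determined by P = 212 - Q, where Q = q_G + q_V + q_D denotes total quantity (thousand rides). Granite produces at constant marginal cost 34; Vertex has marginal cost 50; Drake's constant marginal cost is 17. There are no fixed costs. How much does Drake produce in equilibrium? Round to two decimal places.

61.25

Granite's profit: π_G = (212 - Q)q_G - (34q_G). Setting ∂π_G/∂q_G = 0: 178 - 2q_G - (q_V + q_D) = 0.
Vertex's profit: π_V = (212 - Q)q_V - (50q_V). Setting ∂π_V/∂q_V = 0: 162 - 2q_V - (q_G + q_D) = 0.
Drake's profit: π_D = (212 - Q)q_D - (17q_D). Setting ∂π_D/∂q_D = 0: 195 - 2q_D - (q_G + q_V) = 0.
Summing all 3 equations gives 535 − 4Q = 0, hence Q = 535/4.
Back-substituting: q_G = (178 − 535/4) = 177/4, q_V = (162 − 535/4) = 113/4, q_D = (195 − 535/4) = 245/4.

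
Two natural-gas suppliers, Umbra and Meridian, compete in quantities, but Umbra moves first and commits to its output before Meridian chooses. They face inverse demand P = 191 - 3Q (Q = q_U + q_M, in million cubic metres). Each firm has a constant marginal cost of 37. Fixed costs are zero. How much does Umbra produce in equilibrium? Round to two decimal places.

The follower Meridian best-responds to any q_U: π_M = (191 - 3Q)q_M - 37q_M.
Setting the follower's marginal profit to zero, 154 - 3q_U - 6q_M = 0, i.e. q_M = (154 - 3q_U)/6.
Umbra substitutes q_M(q_U) into its own profit: π_U = q_U(191 - 3q_U - (154 - 3q_U)/2) - 37q_U = (114 - (3/2)q_U)q_U - 37q_U.
Maximising: ∂π_U/∂q_U = 77 - 3q_U = 0, giving q_U = 77/3.
Then q_M = (154 - 3·(77/3))/6 = 77/6.

25.67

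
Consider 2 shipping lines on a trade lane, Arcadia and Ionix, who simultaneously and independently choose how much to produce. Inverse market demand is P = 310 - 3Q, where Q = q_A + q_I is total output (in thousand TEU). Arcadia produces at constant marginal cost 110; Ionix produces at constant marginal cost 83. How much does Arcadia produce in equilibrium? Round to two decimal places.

19.22

Arcadia's profit: π_A = (310 - 3Q)q_A - (110q_A). Setting ∂π_A/∂q_A = 0: 200 - 6q_A - 3(q_I) = 0.
Ionix's profit: π_I = (310 - 3Q)q_I - (83q_I). Setting ∂π_I/∂q_I = 0: 227 - 6q_I - 3(q_A) = 0.
Best responses: q_A = (200 - 3q_I)/6, q_I = (227 - 3q_A)/6.
Solving the pair: q_A = 173/9, q_I = 254/9.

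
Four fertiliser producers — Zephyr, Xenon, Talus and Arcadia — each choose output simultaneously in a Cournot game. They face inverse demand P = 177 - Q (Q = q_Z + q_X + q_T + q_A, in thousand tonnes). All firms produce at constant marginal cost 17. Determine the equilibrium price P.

A representative firm's profit is π_i = q_i(177 - Q) - 17q_i.
Setting ∂π_i/∂q_i = 0 with rivals' quantities fixed: 160 - 2q_i - Σ_{j≠i} q_j = 0.
With identical firms every q_j equals q_i, so Σ_{j≠i} q_j = 3q_i and 160 = 5q_i, giving q_i = 32.
Total output Q = 128, so price P = 177 - 128 = 49.

49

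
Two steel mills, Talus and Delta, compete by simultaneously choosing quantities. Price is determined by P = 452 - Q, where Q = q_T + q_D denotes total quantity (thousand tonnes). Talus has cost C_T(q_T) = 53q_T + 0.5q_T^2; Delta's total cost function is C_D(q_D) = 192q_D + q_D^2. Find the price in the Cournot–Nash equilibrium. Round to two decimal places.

Talus's profit: π_T = (452 - Q)q_T - (53q_T + (1/2)q_T²). Setting ∂π_T/∂q_T = 0: 399 - 3q_T - (q_D) = 0.
Delta's first-order condition: 260 - 4q_D - (q_T) = 0.
So q_T = (399 - q_D)/3 and q_D = (260 - q_T)/4.
Solving the pair: q_T = 1336/11, q_D = 381/11.
Total output Q = 1717/11, so price P = 452 - 1717/11 = 295.9091.

295.91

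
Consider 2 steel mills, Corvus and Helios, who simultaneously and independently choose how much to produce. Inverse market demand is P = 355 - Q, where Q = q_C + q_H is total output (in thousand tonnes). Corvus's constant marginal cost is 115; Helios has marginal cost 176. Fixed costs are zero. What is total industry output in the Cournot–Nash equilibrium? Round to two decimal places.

Corvus's profit: π_C = (355 - Q)q_C - (115q_C). Setting ∂π_C/∂q_C = 0: 240 - 2q_C - (q_H) = 0.
Helios's profit: π_H = (355 - Q)q_H - (176q_H). Setting ∂π_H/∂q_H = 0: 179 - 2q_H - (q_C) = 0.
So q_C = (240 - q_H)/2 and q_H = (179 - q_C)/2.
Substituting one into the other gives q_C = 301/3 and q_H = 118/3.
Total output Q = 301/3 + 118/3 = 419/3.

139.67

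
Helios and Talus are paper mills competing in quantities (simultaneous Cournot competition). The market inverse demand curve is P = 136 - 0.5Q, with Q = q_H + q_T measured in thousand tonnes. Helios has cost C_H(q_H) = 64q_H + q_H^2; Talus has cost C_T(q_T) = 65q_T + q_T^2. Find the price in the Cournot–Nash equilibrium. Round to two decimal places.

Helios's profit: π_H = (136 - 0.5Q)q_H - (64q_H + q_H²). Setting ∂π_H/∂q_H = 0: 72 - 3q_H - (1/2)(q_T) = 0.
Talus's first-order condition: 71 - 3q_T - (1/2)(q_H) = 0.
Best responses: q_H = (72 - (1/2)q_T)/3, q_T = (71 - (1/2)q_H)/3.
Solving the pair: q_H = 722/35, q_T = 708/35.
Total output Q = 286/7, so price P = 136 - (1/2)·(286/7) = 809/7.

115.57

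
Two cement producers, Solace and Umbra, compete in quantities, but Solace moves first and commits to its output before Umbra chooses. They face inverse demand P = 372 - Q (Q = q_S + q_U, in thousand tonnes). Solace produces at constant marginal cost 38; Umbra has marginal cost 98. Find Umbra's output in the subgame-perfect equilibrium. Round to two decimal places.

38.50

Solve by backward induction. Given q_S, the follower Umbra maximises π_U = (372 - q_S - q_U)q_U - 98q_U.
Setting the follower's marginal profit to zero, 274 - q_S - 2q_U = 0, i.e. q_U = (274 - q_S)/2.
The leader anticipates this reaction. Substituting into P = 372 - Q gives P = 235 - (1/2)q_S, so π_S = (235 - (1/2)q_S)q_S - 38q_S.
The leader's first-order condition 197 - q_S = 0 yields q_S = 197.
Then q_U = (274 - 197)/2 = 77/2.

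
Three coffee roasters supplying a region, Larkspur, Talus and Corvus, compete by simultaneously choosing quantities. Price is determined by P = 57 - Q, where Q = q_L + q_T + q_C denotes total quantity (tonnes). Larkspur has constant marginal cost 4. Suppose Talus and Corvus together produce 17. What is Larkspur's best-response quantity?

18

With rivals' combined output fixed at 17, Larkspur's profit is π_L = (57 - 17 - q_L)q_L - (4q_L) = (40 - q_L)q_L - (4q_L).
∂π_L/∂q_L = 36 - 2q_L = 0, so q_L = 18.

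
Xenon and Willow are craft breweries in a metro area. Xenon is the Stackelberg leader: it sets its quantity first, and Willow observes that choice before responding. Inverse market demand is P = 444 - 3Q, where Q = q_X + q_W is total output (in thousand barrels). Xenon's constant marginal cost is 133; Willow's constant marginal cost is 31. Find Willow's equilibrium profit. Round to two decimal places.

7931.02

The follower Willow best-responds to any q_X: π_W = (444 - 3Q)q_W - 31q_W.
Follower FOC: 413 - 3q_X - 6q_W = 0, so q_W(q_X) = (413 - 3q_X)/6.
The leader anticipates this reaction. Substituting into P = 444 - 3Q gives P = 475/2 - (3/2)q_X, so π_X = (475/2 - (3/2)q_X)q_X - 133q_X.
The leader's first-order condition 209/2 - 3q_X = 0 yields q_X = 209/6.
Then q_W = (413 - 3·(209/6))/6 = 617/12.
Price P = 444 - 3·(345/4) = 741/4.
Willow's profit: (741/4 - 31)·(617/12) = 7931.0208.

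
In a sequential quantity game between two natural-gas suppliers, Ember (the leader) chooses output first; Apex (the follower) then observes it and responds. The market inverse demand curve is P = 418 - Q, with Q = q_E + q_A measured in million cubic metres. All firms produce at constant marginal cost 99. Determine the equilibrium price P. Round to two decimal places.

178.75

Solve by backward induction. Given q_E, the follower Apex maximises π_A = (418 - q_E - q_A)q_A - 99q_A.
Setting the follower's marginal profit to zero, 319 - q_E - 2q_A = 0, i.e. q_A = (319 - q_E)/2.
The leader anticipates this reaction. Substituting into P = 418 - Q gives P = 517/2 - (1/2)q_E, so π_E = (517/2 - (1/2)q_E)q_E - 99q_E.
Maximising: ∂π_E/∂q_E = 319/2 - q_E = 0, giving q_E = 319/2.
Then q_A = (319 - 319/2)/2 = 319/4.
Total output Q = 957/4, so price P = 418 - 957/4 = 715/4.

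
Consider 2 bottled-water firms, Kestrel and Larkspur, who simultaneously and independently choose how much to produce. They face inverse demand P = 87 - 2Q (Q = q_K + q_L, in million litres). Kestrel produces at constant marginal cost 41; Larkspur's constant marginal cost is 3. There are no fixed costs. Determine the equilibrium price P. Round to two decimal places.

Kestrel's profit: π_K = (87 - 2Q)q_K - (41q_K). Setting ∂π_K/∂q_K = 0: 46 - 4q_K - 2(q_L) = 0.
Larkspur's first-order condition: 84 - 4q_L - 2(q_K) = 0.
So q_K = (46 - 2q_L)/4 and q_L = (84 - 2q_K)/4.
Substituting one into the other gives q_K = 4/3 and q_L = 61/3.
Total output Q = 65/3, so price P = 87 - 2·(65/3) = 131/3.

43.67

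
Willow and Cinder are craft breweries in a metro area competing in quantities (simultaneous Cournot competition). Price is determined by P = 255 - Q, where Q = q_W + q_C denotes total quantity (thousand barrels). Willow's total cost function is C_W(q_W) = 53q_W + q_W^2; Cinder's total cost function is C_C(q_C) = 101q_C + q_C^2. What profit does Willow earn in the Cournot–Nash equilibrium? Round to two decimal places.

3801.92

Willow's profit: π_W = (255 - Q)q_W - (53q_W + q_W²). Setting ∂π_W/∂q_W = 0: 202 - 4q_W - (q_C) = 0.
Cinder's first-order condition: 154 - 4q_C - (q_W) = 0.
So q_W = (202 - q_C)/4 and q_C = (154 - q_W)/4.
Substituting one into the other gives q_W = 218/5 and q_C = 138/5.
Price P = 255 - 356/5 = 919/5.
Willow's profit: (919/5)·(218/5) - 53·(218/5) - (218/5)² = 3801.9200.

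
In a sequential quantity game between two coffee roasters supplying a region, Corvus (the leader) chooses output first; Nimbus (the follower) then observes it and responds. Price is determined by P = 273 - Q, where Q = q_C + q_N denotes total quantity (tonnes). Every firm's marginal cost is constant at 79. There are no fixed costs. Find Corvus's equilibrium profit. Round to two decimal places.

4704.50

The follower Nimbus best-responds to any q_C: π_N = (273 - Q)q_N - 79q_N.
Setting the follower's marginal profit to zero, 194 - q_C - 2q_N = 0, i.e. q_N = (194 - q_C)/2.
The leader anticipates this reaction. Substituting into P = 273 - Q gives P = 176 - (1/2)q_C, so π_C = (176 - (1/2)q_C)q_C - 79q_C.
The leader's first-order condition 97 - q_C = 0 yields q_C = 97.
Then q_N = (194 - 97)/2 = 97/2.
Price P = 273 - 291/2 = 255/2.
Corvus's profit: (255/2 - 79)·97 = 4704.5000.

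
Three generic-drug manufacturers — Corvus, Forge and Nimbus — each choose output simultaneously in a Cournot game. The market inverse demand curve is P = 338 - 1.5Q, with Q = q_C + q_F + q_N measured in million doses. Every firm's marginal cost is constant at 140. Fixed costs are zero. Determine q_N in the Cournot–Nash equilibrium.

A representative firm's profit is π_i = q_i(338 - 1.5Q) - 140q_i.
First-order condition (treating rivals' output as given): 198 - 3q_i - (3/2)·Σ_{j≠i} q_j = 0.
By symmetry each firm produces the same amount; substituting Σ_{j≠i} q_j = 2q_i yields q_i = 198/6 = 33.

33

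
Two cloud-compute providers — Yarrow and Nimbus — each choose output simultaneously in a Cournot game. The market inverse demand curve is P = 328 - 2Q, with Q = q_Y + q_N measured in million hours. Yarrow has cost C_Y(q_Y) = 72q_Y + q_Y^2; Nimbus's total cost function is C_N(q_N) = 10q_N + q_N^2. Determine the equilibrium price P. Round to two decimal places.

Yarrow's profit: π_Y = (328 - 2Q)q_Y - (72q_Y + q_Y²). Setting ∂π_Y/∂q_Y = 0: 256 - 6q_Y - 2(q_N) = 0.
Nimbus's first-order condition: 318 - 6q_N - 2(q_Y) = 0.
Best responses: q_Y = (256 - 2q_N)/6, q_N = (318 - 2q_Y)/6.
Substituting one into the other gives q_Y = 225/8 and q_N = 349/8.
Total output Q = 287/4, so price P = 328 - 2·(287/4) = 369/2.

184.50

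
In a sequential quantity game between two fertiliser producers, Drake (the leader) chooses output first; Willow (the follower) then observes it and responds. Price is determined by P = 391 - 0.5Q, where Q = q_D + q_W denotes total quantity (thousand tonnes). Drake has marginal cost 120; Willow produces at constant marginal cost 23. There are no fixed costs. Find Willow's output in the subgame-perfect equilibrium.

The follower Willow best-responds to any q_D: π_W = (391 - 0.5Q)q_W - 23q_W.
Setting the follower's marginal profit to zero, 368 - (1/2)q_D - q_W = 0, i.e. q_W = (368 - (1/2)q_D).
The leader anticipates this reaction. Substituting into P = 391 - 0.5Q gives P = 207 - (1/4)q_D, so π_D = (207 - (1/4)q_D)q_D - 120q_D.
Leader FOC: 87 - (1/2)q_D = 0, so q_D = 174.
Then q_W = (368 - (1/2)·174) = 281.

281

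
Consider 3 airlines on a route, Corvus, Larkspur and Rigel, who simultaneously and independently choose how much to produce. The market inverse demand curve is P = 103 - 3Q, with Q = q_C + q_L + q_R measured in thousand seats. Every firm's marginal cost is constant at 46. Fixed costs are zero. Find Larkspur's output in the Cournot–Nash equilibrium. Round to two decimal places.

4.75

A representative firm's profit is π_i = q_i(103 - 3Q) - 46q_i.
First-order condition (treating rivals' output as given): 57 - 6q_i - 3·Σ_{j≠i} q_j = 0.
With identical firms every q_j equals q_i, so Σ_{j≠i} q_j = 2q_i and 57 = 12q_i, giving q_i = 19/4.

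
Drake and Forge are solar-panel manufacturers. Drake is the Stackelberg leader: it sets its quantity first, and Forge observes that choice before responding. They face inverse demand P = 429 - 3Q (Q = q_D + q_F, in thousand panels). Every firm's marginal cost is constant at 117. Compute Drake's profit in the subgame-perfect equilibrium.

4056

The follower Forge best-responds to any q_D: π_F = (429 - 3Q)q_F - 117q_F.
∂π_F/∂q_F = 312 - 3q_D - 6q_F = 0 gives the reaction function q_F = (312 - 3q_D)/6.
Drake substitutes q_F(q_D) into its own profit: π_D = q_D(429 - 3q_D - (312 - 3q_D)/2) - 117q_D = (273 - (3/2)q_D)q_D - 117q_D.
Maximising: ∂π_D/∂q_D = 156 - 3q_D = 0, giving q_D = 52.
Then q_F = (312 - 3·52)/6 = 26.
Price P = 429 - 3·78 = 195.
Drake's profit: (195 - 117)·52 = 4056.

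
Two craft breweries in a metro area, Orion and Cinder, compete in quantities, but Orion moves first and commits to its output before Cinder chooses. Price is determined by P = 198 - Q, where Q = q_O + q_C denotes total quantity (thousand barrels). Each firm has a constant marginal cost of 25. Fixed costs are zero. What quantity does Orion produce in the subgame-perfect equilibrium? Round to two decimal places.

86.50

The follower Cinder best-responds to any q_O: π_C = (198 - Q)q_C - 25q_C.
∂π_C/∂q_C = 173 - q_O - 2q_C = 0 gives the reaction function q_C = (173 - q_O)/2.
Orion substitutes q_C(q_O) into its own profit: π_O = q_O(198 - q_O - (173 - q_O)/2) - 25q_O = (223/2 - (1/2)q_O)q_O - 25q_O.
The leader's first-order condition 173/2 - q_O = 0 yields q_O = 173/2.
Then q_C = (173 - 173/2)/2 = 173/4.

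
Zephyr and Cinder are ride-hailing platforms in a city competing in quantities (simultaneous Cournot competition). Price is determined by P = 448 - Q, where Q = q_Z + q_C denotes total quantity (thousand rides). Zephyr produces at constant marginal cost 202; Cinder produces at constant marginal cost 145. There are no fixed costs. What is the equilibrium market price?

265

Zephyr's profit: π_Z = (448 - Q)q_Z - (202q_Z). Setting ∂π_Z/∂q_Z = 0: 246 - 2q_Z - (q_C) = 0.
Cinder's first-order condition: 303 - 2q_C - (q_Z) = 0.
So q_Z = (246 - q_C)/2 and q_C = (303 - q_Z)/2.
Solving the pair: q_Z = 63, q_C = 120.
Total output Q = 183, so price P = 448 - 183 = 265.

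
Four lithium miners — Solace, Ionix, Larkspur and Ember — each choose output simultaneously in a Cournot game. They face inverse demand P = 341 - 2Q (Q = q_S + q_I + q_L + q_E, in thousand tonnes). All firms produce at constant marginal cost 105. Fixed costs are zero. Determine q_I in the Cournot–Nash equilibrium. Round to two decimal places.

23.60

A representative firm's profit is π_i = q_i(341 - 2Q) - 105q_i.
Setting ∂π_i/∂q_i = 0 with rivals' quantities fixed: 236 - 4q_i - 2·Σ_{j≠i} q_j = 0.
With identical firms every q_j equals q_i, so Σ_{j≠i} q_j = 3q_i and 236 = 10q_i, giving q_i = 118/5.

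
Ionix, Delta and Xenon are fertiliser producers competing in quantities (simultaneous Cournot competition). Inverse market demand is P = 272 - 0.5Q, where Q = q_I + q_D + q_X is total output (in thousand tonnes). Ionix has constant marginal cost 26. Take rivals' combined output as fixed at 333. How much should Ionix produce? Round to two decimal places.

With rivals' combined output fixed at 333, Ionix's profit is π_I = (272 - (1/2)·333 - (1/2)q_I)q_I - (26q_I) = (211/2 - (1/2)q_I)q_I - (26q_I).
∂π_I/∂q_I = 159/2 - q_I = 0, so q_I = 159/2.

79.50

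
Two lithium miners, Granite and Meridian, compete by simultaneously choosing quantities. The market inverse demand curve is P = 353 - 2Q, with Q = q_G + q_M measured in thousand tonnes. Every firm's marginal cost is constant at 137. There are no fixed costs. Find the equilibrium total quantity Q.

Each firm earns π_i = (353 - 2Q)q_i - 137q_i.
Setting ∂π_i/∂q_i = 0 with rivals' quantities fixed: 216 - 4q_i - 2q_j = 0.
By symmetry each firm produces the same amount; substituting q_j = q_i yields q_i = 216/6 = 36.
Total output Q = 36 + 36 = 72.

72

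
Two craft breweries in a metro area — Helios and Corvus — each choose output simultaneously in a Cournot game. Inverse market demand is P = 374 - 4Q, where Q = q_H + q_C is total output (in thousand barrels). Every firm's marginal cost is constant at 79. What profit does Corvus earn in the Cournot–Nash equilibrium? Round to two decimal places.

2417.36

A representative firm's profit is π_i = q_i(374 - 4Q) - 79q_i.
First-order condition (treating rivals' output as given): 295 - 8q_i - 4q_j = 0.
By symmetry each firm produces the same amount; substituting q_j = q_i yields q_i = 295/12.
Price P = 374 - 4·(295/6) = 532/3.
Corvus's profit: (532/3 - 79)·(295/12) = 2417.3611.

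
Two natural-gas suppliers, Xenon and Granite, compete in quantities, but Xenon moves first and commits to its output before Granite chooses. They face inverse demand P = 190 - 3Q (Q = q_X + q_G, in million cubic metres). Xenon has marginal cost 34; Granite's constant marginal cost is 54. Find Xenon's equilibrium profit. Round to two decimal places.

The follower Granite best-responds to any q_X: π_G = (190 - 3Q)q_G - 54q_G.
∂π_G/∂q_G = 136 - 3q_X - 6q_G = 0 gives the reaction function q_G = (136 - 3q_X)/6.
Xenon substitutes q_G(q_X) into its own profit: π_X = q_X(190 - 3q_X - (136 - 3q_X)/2) - 34q_X = (122 - (3/2)q_X)q_X - 34q_X.
The leader's first-order condition 88 - 3q_X = 0 yields q_X = 88/3.
Then q_G = (136 - 3·(88/3))/6 = 8.
Price P = 190 - 3·(112/3) = 78.
Xenon's profit: (78 - 34)·(88/3) = 1290.6667.

1290.67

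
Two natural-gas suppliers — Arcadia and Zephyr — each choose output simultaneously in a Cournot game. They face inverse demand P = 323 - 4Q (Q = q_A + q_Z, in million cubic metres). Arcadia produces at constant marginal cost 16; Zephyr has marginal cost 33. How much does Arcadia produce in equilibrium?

27

Arcadia's profit: π_A = (323 - 4Q)q_A - (16q_A). Setting ∂π_A/∂q_A = 0: 307 - 8q_A - 4(q_Z) = 0.
Zephyr's first-order condition: 290 - 8q_Z - 4(q_A) = 0.
Rearranging gives the reaction functions q_A = (307 - 4q_Z)/8 and q_Z = (290 - 4q_A)/8.
Solving the pair: q_A = 27, q_Z = 91/4.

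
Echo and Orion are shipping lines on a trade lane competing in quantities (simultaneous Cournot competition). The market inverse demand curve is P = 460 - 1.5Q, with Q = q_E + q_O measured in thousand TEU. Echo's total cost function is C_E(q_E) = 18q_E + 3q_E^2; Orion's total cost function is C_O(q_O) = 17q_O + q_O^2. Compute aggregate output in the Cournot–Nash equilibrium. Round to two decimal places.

113.91

Echo's profit: π_E = (460 - 1.5Q)q_E - (18q_E + 3q_E²). Setting ∂π_E/∂q_E = 0: 442 - 9q_E - (3/2)(q_O) = 0.
Orion's profit: π_O = (460 - 1.5Q)q_O - (17q_O + q_O²). Setting ∂π_O/∂q_O = 0: 443 - 5q_O - (3/2)(q_E) = 0.
So q_E = (442 - (3/2)q_O)/9 and q_O = (443 - (3/2)q_E)/5.
Solving the pair: q_E = 36.1520, q_O = 77.7544.
Total output Q = 36.1520 + 77.7544 = 113.9064.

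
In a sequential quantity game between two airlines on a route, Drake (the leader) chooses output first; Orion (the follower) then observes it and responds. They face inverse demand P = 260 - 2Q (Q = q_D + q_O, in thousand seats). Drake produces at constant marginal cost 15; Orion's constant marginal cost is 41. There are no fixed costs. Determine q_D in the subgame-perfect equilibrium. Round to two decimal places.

Solve by backward induction. Given q_D, the follower Orion maximises π_O = (260 - 2q_D - 2q_O)q_O - 41q_O.
Setting the follower's marginal profit to zero, 219 - 2q_D - 4q_O = 0, i.e. q_O = (219 - 2q_D)/4.
The leader anticipates this reaction. Substituting into P = 260 - 2Q gives P = 301/2 - q_D, so π_D = (301/2 - q_D)q_D - 15q_D.
Maximising: ∂π_D/∂q_D = 271/2 - 2q_D = 0, giving q_D = 271/4.
Then q_O = (219 - 2·(271/4))/4 = 167/8.

67.75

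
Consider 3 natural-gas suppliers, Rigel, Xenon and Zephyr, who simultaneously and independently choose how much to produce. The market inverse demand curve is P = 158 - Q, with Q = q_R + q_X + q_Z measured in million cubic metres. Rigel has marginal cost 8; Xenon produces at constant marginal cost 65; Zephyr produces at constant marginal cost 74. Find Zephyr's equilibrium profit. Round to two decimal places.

5.06

Rigel's profit: π_R = (158 - Q)q_R - (8q_R). Setting ∂π_R/∂q_R = 0: 150 - 2q_R - (q_X + q_Z) = 0.
Xenon's first-order condition: 93 - 2q_X - (q_R + q_Z) = 0.
Zephyr's profit: π_Z = (158 - Q)q_Z - (74q_Z). Setting ∂π_Z/∂q_Z = 0: 84 - 2q_Z - (q_R + q_X) = 0.
Adding the 3 conditions: 327 − 2Q − 2Q = 0, i.e. Q = 327/4.
Back-substituting: q_R = (150 − 327/4) = 273/4, q_X = (93 − 327/4) = 45/4, q_Z = (84 − 327/4) = 9/4.
Price P = 158 - 327/4 = 305/4.
Zephyr's profit: (305/4 - 74)·(9/4) = 81/16.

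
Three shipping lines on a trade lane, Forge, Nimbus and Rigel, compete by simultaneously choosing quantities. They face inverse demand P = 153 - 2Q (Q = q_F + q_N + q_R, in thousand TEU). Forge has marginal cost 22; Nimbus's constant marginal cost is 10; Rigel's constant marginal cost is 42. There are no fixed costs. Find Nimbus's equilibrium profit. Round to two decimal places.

Forge's profit: π_F = (153 - 2Q)q_F - (22q_F). Setting ∂π_F/∂q_F = 0: 131 - 4q_F - 2(q_N + q_R) = 0.
Nimbus's first-order condition: 143 - 4q_N - 2(q_F + q_R) = 0.
Rigel's first-order condition: 111 - 4q_R - 2(q_F + q_N) = 0.
Adding the 3 first-order conditions: 385 − 8Q = 0, so Q = 385/8.
Back-substituting: q_F = (131 − 385/4)/2 = 139/8, q_N = (143 − 385/4)/2 = 187/8, q_R = (111 − 385/4)/2 = 59/8.
Price P = 153 - 2·(385/8) = 227/4.
Nimbus's profit: (227/4 - 10)·(187/8) = 1092.7813.

1092.78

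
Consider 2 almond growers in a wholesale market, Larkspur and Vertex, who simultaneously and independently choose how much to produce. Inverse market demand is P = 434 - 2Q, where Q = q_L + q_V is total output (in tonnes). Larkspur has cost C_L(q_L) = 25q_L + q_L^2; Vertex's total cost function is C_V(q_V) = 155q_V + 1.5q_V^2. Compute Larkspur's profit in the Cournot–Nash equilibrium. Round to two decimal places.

11038.14

Larkspur's profit: π_L = (434 - 2Q)q_L - (25q_L + q_L²). Setting ∂π_L/∂q_L = 0: 409 - 6q_L - 2(q_V) = 0.
Vertex's first-order condition: 279 - 7q_V - 2(q_L) = 0.
Best responses: q_L = (409 - 2q_V)/6, q_V = (279 - 2q_L)/7.
Solving the pair: q_L = 60.6579, q_V = 428/19.
Price P = 434 - 2·83.1842 = 267.6316.
Larkspur's profit: 267.6316·60.6579 - 25·60.6579 - 60.6579² = 11038.1406.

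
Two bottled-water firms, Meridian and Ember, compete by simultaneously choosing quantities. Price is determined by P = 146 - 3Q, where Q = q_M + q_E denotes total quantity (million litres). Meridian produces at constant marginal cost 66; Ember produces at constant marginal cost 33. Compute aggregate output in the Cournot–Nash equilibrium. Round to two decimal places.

21.44

Meridian's profit: π_M = (146 - 3Q)q_M - (66q_M). Setting ∂π_M/∂q_M = 0: 80 - 6q_M - 3(q_E) = 0.
Ember's first-order condition: 113 - 6q_E - 3(q_M) = 0.
So q_M = (80 - 3q_E)/6 and q_E = (113 - 3q_M)/6.
Solving the pair: q_M = 47/9, q_E = 146/9.
Total output Q = 47/9 + 146/9 = 193/9.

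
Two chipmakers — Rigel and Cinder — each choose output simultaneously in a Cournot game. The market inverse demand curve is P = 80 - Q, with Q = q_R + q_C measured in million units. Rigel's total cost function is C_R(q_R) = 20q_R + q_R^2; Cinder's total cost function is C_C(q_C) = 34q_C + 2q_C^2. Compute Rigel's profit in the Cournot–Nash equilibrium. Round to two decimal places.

Rigel's profit: π_R = (80 - Q)q_R - (20q_R + q_R²). Setting ∂π_R/∂q_R = 0: 60 - 4q_R - (q_C) = 0.
Cinder's first-order condition: 46 - 6q_C - (q_R) = 0.
Rearranging gives the reaction functions q_R = (60 - q_C)/4 and q_C = (46 - q_R)/6.
Solving the pair: q_R = 314/23, q_C = 124/23.
Price P = 80 - 438/23 = 1402/23.
Rigel's profit: (1402/23)·(314/23) - 20·(314/23) - (314/23)² = 372.7637.

372.76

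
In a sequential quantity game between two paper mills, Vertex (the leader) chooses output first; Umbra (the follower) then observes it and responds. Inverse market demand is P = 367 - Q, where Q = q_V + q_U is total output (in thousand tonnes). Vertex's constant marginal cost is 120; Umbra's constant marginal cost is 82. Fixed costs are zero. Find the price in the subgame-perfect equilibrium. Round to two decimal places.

172.25

The follower Umbra best-responds to any q_V: π_U = (367 - Q)q_U - 82q_U.
Setting the follower's marginal profit to zero, 285 - q_V - 2q_U = 0, i.e. q_U = (285 - q_V)/2.
The leader anticipates this reaction. Substituting into P = 367 - Q gives P = 449/2 - (1/2)q_V, so π_V = (449/2 - (1/2)q_V)q_V - 120q_V.
Maximising: ∂π_V/∂q_V = 209/2 - q_V = 0, giving q_V = 209/2.
Then q_U = (285 - 209/2)/2 = 361/4.
Total output Q = 779/4, so price P = 367 - 779/4 = 689/4.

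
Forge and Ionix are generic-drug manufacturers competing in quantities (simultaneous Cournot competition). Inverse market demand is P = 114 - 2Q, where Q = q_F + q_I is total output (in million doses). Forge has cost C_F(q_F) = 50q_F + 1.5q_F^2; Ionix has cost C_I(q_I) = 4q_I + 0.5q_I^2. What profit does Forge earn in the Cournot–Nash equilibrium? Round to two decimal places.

Forge's profit: π_F = (114 - 2Q)q_F - (50q_F + (3/2)q_F²). Setting ∂π_F/∂q_F = 0: 64 - 7q_F - 2(q_I) = 0.
Ionix's first-order condition: 110 - 5q_I - 2(q_F) = 0.
Best responses: q_F = (64 - 2q_I)/7, q_I = (110 - 2q_F)/5.
Solving the pair: q_F = 100/31, q_I = 642/31.
Price P = 114 - 2·(742/31) = 66.1290.
Forge's profit: 66.1290·(100/31) - 50·(100/31) - (3/2)(100/31)² = 36.4204.

36.42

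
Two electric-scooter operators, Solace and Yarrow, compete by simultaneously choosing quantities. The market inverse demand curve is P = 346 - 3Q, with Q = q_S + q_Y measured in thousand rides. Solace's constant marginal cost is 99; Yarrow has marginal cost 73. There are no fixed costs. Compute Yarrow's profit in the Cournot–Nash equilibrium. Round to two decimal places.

Solace's profit: π_S = (346 - 3Q)q_S - (99q_S). Setting ∂π_S/∂q_S = 0: 247 - 6q_S - 3(q_Y) = 0.
Yarrow's profit: π_Y = (346 - 3Q)q_Y - (73q_Y). Setting ∂π_Y/∂q_Y = 0: 273 - 6q_Y - 3(q_S) = 0.
Rearranging gives the reaction functions q_S = (247 - 3q_Y)/6 and q_Y = (273 - 3q_S)/6.
Solving the pair: q_S = 221/9, q_Y = 299/9.
Price P = 346 - 3·(520/9) = 518/3.
Yarrow's profit: (518/3 - 73)·(299/9) = 3311.1481.

3311.15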